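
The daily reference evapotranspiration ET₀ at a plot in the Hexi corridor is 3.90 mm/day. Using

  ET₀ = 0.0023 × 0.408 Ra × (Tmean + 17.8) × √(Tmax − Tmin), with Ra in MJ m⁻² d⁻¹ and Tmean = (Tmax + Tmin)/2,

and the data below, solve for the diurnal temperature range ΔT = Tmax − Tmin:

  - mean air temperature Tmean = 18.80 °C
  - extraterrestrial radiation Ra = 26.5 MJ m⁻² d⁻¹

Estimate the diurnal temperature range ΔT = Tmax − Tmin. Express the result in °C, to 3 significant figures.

√ΔT = ET₀ / [0.0023 × 0.408 × Ra × (Tmean+17.8)] = 3.90 / (0.0023 × 10.8120 × 36.60) = 4.2850
ΔT = 4.2850² = 18.361 °C

18.4 °C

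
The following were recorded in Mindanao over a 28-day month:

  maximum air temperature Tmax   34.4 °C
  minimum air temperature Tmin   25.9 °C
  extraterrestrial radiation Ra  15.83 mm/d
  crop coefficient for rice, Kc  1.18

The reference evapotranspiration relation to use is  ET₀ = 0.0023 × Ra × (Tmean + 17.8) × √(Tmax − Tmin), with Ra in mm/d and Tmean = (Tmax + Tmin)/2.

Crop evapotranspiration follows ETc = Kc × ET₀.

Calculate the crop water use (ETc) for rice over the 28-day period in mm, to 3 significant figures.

168 mm

Tmean = (34.4 + 25.9)/2 = 30.15 °C
ET₀ = 0.0023 × 15.83 × (30.15 + 17.8) × √8.5 = 0.0023 × 15.83 × 47.95 × 2.9155 = 5.0899 mm/d
ETc = Kc × ET₀ = 1.18 × 5.0899 = 6.0061 mm/d
Over 28 days: 6.0061 × 28 = 168.171 mm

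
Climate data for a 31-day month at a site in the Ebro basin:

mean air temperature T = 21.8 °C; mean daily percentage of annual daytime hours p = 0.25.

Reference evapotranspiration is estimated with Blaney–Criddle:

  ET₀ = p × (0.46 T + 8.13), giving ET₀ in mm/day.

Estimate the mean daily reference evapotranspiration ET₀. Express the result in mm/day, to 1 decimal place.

ET₀ = 0.25 × (0.46 × 21.8 + 8.13) = 0.25 × 18.158 = 4.5395 mm/d

4.5 mm/day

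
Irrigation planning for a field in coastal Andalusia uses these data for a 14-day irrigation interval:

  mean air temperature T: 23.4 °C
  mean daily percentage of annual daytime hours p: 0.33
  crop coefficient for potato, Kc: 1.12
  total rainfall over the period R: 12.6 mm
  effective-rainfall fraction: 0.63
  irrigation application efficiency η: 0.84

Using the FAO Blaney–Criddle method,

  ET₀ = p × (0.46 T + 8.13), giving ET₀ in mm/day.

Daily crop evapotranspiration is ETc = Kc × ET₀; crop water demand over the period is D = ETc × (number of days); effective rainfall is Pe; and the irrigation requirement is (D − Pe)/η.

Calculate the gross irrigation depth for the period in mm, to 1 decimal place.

106.9 mm

ET₀ = 0.33 × (0.46 × 23.4 + 8.13) = 0.33 × 18.894 = 6.2350 mm/d
ETc = Kc × ET₀ = 1.12 × 6.2350 = 6.9832 mm/d
Crop demand D = ETc × 14 d = 6.9832 × 14 = 97.765 mm
Pe = 0.63 × 12.6 = 7.938 mm
D − Pe = 97.765 − 7.938 = 89.827 mm
Gross irrigation = 89.827 / 0.84 = 106.937 mm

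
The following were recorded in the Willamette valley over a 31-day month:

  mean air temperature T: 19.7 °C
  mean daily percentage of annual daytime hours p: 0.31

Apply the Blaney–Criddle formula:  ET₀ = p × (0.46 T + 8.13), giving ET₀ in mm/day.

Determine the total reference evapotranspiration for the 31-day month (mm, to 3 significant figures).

165 mm

ET₀ = 0.31 × (0.46 × 19.7 + 8.13) = 0.31 × 17.192 = 5.3295 mm/d
Monthly total = 5.3295 × 31 = 165.215 mm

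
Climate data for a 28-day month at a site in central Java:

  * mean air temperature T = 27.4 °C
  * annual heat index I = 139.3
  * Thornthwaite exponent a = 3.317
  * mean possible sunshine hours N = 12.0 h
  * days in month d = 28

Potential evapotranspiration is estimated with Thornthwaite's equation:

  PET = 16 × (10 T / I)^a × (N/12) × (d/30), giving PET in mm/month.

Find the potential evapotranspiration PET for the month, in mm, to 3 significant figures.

10T/I = 10 × 27.4 / 139.3 = 1.9670
(10T/I)^a = 1.9670^3.317 = 9.4308
Uncorrected PET = 16 × 9.4308 = 150.893 mm
Correction = (N/12)(d/30) = (12.0/12)(28/30) = 0.9333
PET = 150.893 × 0.9333 = 140.828 mm/month

141 mm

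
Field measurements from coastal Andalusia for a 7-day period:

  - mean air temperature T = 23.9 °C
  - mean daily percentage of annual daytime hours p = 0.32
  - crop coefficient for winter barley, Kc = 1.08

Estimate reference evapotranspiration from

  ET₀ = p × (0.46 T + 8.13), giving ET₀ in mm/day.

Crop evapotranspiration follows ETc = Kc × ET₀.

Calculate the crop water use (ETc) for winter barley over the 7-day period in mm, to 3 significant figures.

ET₀ = 0.32 × (0.46 × 23.9 + 8.13) = 0.32 × 19.124 = 6.1197 mm/d
ETc = Kc × ET₀ = 1.08 × 6.1197 = 6.6093 mm/d
Over 7 days: 6.6093 × 7 = 46.265 mm

46.3 mm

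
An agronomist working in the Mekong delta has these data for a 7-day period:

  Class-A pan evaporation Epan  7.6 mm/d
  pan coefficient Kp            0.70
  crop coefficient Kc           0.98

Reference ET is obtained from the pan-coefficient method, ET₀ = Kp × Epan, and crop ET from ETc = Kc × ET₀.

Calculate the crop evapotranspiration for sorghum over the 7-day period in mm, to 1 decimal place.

ET₀ = 0.70 × 7.6 = 5.3200 mm/d
ETc = Kc × ET₀ = 0.98 × 5.3200 = 5.2136 mm/d
Over 7 days: 5.2136 × 7 = 36.495 mm

36.5 mm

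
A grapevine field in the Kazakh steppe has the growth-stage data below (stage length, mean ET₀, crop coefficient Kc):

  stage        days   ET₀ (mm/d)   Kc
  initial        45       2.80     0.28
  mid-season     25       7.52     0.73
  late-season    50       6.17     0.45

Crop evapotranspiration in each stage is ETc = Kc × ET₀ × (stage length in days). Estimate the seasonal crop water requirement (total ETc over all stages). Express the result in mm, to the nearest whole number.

311 mm

initial: 0.28 × 2.80 × 45 = 35.28 mm
mid-season: 0.73 × 7.52 × 25 = 137.24 mm
late-season: 0.45 × 6.17 × 50 = 138.83 mm
Seasonal total = 311.35 mm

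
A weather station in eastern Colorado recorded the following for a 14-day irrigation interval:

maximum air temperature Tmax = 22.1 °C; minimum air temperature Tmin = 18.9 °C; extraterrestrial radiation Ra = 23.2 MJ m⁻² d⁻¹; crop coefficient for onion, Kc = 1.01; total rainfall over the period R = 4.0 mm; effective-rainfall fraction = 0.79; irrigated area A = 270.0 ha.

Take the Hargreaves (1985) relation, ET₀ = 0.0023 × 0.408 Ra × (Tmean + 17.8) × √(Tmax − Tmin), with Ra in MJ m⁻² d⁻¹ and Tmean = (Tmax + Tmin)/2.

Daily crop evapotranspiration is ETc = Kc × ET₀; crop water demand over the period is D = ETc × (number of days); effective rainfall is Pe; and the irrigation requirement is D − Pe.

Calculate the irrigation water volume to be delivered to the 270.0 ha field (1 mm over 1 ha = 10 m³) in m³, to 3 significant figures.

Tmean = (22.1 + 18.9)/2 = 20.50 °C
0.408 Ra = 0.408 × 23.2 = 9.4656 mm/d equivalent
ET₀ = 0.0023 × 9.4656 × (20.50 + 17.8) × √3.2 = 0.0023 × 9.4656 × 38.30 × 1.7889 = 1.4916 mm/d
ETc = Kc × ET₀ = 1.01 × 1.4916 = 1.5065 mm/d
Crop demand D = ETc × 14 d = 1.5065 × 14 = 21.091 mm
Pe = 0.79 × 4.0 = 3.160 mm
D − Pe = 21.091 − 3.160 = 17.931 mm
Volume = 17.931 mm × 270.0 ha × 10 = 48413.7 m³

48400 m³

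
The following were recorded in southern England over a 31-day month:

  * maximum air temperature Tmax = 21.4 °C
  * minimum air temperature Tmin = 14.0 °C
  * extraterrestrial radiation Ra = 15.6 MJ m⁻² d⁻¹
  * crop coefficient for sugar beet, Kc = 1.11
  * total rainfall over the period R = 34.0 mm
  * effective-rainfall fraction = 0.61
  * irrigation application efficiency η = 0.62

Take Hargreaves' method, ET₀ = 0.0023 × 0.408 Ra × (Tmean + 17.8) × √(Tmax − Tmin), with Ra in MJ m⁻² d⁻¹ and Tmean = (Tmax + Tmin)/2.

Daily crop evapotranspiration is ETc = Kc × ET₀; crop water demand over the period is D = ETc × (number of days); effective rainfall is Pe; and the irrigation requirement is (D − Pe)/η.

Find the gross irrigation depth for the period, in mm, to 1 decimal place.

45.0 mm

Tmean = (21.4 + 14.0)/2 = 17.70 °C
0.408 Ra = 0.408 × 15.6 = 6.3648 mm/d equivalent
ET₀ = 0.0023 × 6.3648 × (17.70 + 17.8) × √7.4 = 0.0023 × 6.3648 × 35.50 × 2.7203 = 1.4137 mm/d
ETc = Kc × ET₀ = 1.11 × 1.4137 = 1.5692 mm/d
Crop demand D = ETc × 31 d = 1.5692 × 31 = 48.645 mm
Pe = 0.61 × 34.0 = 20.740 mm
D − Pe = 48.645 − 20.740 = 27.905 mm
Gross irrigation = 27.905 / 0.62 = 45.008 mm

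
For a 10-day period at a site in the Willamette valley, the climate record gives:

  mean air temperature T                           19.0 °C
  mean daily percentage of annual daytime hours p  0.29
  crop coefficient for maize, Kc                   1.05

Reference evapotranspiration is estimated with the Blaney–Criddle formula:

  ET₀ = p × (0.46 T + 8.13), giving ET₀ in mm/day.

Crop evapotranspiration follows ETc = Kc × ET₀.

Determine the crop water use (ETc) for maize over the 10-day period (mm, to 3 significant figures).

ET₀ = 0.29 × (0.46 × 19.0 + 8.13) = 0.29 × 16.870 = 4.8923 mm/d
ETc = Kc × ET₀ = 1.05 × 4.8923 = 5.1369 mm/d
Over 10 days: 5.1369 × 10 = 51.369 mm

51.4 mm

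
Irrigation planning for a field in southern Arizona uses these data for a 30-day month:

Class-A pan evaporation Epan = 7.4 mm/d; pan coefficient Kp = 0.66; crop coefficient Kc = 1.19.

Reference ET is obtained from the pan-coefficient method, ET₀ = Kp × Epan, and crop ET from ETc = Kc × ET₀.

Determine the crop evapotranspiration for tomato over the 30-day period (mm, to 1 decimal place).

ET₀ = 0.66 × 7.4 = 4.8840 mm/d
ETc = Kc × ET₀ = 1.19 × 4.8840 = 5.8120 mm/d
Over 30 days: 5.8120 × 30 = 174.360 mm

174.4 mm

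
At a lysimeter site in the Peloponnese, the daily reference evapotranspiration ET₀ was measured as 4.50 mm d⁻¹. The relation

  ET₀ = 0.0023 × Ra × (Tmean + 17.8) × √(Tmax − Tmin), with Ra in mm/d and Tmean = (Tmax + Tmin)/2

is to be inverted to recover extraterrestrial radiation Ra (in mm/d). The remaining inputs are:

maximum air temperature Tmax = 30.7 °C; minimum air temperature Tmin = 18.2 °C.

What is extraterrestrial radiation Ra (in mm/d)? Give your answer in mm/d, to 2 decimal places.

Tmean = 24.45 °C; √ΔT = 3.5355
Ra = ET₀ / [0.0023 × (Tmean+17.8) × √ΔT] = 4.50 / (0.0023 × 42.25 × 3.5355) = 13.098 mm/d

13.10 mm/d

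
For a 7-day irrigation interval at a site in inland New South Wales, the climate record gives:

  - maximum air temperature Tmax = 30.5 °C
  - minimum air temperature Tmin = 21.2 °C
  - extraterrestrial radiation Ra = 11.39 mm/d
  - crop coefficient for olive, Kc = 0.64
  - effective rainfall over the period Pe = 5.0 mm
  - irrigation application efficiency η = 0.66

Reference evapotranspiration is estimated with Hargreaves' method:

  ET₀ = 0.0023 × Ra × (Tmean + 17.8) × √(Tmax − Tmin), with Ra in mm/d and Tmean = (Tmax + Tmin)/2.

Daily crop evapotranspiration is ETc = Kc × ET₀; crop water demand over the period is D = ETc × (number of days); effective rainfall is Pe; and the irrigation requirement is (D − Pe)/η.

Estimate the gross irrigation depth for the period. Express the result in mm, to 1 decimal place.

Tmean = (30.5 + 21.2)/2 = 25.85 °C
ET₀ = 0.0023 × 11.39 × (25.85 + 17.8) × √9.3 = 0.0023 × 11.39 × 43.65 × 3.0496 = 3.4872 mm/d
ETc = Kc × ET₀ = 0.64 × 3.4872 = 2.2318 mm/d
Crop demand D = ETc × 7 d = 2.2318 × 7 = 15.623 mm
D − Pe = 15.623 − 5.0 = 10.623 mm
Gross irrigation = 10.623 / 0.66 = 16.095 mm

16.1 mm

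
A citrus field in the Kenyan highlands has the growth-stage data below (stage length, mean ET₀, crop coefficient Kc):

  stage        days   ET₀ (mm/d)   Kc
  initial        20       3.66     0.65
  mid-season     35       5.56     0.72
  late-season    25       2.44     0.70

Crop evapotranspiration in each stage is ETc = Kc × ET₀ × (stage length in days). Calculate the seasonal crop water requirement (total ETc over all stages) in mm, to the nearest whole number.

initial: 0.65 × 3.66 × 20 = 47.58 mm
mid-season: 0.72 × 5.56 × 35 = 140.11 mm
late-season: 0.70 × 2.44 × 25 = 42.70 mm
Seasonal total = 230.39 mm

230 mm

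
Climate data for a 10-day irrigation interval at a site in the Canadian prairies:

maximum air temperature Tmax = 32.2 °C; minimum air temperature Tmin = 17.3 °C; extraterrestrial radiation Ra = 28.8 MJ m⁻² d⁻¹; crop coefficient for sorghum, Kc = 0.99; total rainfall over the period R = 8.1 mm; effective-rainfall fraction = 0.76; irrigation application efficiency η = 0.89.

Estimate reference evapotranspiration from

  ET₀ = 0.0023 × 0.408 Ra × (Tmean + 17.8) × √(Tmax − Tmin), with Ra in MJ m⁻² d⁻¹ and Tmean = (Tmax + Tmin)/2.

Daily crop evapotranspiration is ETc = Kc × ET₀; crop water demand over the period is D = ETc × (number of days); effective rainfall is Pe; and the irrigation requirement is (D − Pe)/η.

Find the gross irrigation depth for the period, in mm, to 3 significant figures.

42.5 mm

Tmean = (32.2 + 17.3)/2 = 24.75 °C
0.408 Ra = 0.408 × 28.8 = 11.7504 mm/d equivalent
ET₀ = 0.0023 × 11.7504 × (24.75 + 17.8) × √14.9 = 0.0023 × 11.7504 × 42.55 × 3.8601 = 4.4389 mm/d
ETc = Kc × ET₀ = 0.99 × 4.4389 = 4.3945 mm/d
Crop demand D = ETc × 10 d = 4.3945 × 10 = 43.945 mm
Pe = 0.76 × 8.1 = 6.156 mm
D − Pe = 43.945 − 6.156 = 37.789 mm
Gross irrigation = 37.789 / 0.89 = 42.460 mm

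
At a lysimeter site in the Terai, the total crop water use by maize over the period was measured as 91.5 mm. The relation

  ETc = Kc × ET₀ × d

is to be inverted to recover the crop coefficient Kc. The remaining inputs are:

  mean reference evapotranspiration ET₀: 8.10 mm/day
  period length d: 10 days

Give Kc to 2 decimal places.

1.13

ETc = Kc × ET₀ × d  ⇒  Kc = ETc / (ET₀ × d)
Kc = 91.5 / (8.10 × 10) = 91.5 / 81.00 = 1.1296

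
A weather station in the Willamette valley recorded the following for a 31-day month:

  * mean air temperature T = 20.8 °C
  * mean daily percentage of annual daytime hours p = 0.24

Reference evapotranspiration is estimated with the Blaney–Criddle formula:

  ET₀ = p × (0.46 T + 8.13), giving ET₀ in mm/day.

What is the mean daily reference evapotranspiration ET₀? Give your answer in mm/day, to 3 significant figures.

4.25 mm/day

ET₀ = 0.24 × (0.46 × 20.8 + 8.13) = 0.24 × 17.698 = 4.2475 mm/d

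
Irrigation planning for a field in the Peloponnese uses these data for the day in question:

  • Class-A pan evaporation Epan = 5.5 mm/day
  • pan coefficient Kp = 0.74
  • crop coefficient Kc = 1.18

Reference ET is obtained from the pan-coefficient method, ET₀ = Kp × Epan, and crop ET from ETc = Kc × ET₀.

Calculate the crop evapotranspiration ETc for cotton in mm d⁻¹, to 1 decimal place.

ET₀ = 0.74 × 5.5 = 4.0700 mm/d
ETc = Kc × ET₀ = 1.18 × 4.0700 = 4.8026 mm/d

4.8 mm d⁻¹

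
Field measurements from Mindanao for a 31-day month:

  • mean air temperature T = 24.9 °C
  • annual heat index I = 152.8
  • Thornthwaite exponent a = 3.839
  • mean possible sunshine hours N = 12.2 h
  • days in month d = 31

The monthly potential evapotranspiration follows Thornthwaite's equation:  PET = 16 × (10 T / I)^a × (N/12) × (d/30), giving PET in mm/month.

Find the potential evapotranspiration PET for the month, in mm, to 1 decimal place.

10T/I = 10 × 24.9 / 152.8 = 1.6296
(10T/I)^a = 1.6296^3.839 = 6.5190
Uncorrected PET = 16 × 6.5190 = 104.304 mm
Correction = (N/12)(d/30) = (12.2/12)(31/30) = 1.0506
PET = 104.304 × 1.0506 = 109.582 mm/month

109.6 mm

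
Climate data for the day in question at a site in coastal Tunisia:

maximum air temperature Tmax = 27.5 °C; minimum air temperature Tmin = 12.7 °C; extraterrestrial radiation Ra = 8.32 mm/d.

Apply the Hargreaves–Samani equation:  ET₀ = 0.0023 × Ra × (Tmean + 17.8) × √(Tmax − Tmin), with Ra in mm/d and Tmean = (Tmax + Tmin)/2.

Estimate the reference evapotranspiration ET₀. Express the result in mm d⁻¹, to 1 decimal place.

2.8 mm d⁻¹

Tmean = (27.5 + 12.7)/2 = 20.10 °C
ET₀ = 0.0023 × 8.32 × (20.10 + 17.8) × √14.8 = 0.0023 × 8.32 × 37.90 × 3.8471 = 2.7901 mm/d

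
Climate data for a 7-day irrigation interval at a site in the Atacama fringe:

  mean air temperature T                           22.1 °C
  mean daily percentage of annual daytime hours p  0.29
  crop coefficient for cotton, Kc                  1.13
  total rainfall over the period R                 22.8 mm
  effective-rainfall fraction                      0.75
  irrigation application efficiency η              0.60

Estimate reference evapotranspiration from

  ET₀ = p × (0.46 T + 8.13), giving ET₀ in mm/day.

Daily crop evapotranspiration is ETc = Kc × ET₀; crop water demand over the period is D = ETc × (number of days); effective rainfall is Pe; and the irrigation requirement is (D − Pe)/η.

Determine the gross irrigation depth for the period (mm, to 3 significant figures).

41.4 mm

ET₀ = 0.29 × (0.46 × 22.1 + 8.13) = 0.29 × 18.296 = 5.3058 mm/d
ETc = Kc × ET₀ = 1.13 × 5.3058 = 5.9956 mm/d
Crop demand D = ETc × 7 d = 5.9956 × 7 = 41.969 mm
Pe = 0.75 × 22.8 = 17.100 mm
D − Pe = 41.969 − 17.100 = 24.869 mm
Gross irrigation = 24.869 / 0.60 = 41.448 mm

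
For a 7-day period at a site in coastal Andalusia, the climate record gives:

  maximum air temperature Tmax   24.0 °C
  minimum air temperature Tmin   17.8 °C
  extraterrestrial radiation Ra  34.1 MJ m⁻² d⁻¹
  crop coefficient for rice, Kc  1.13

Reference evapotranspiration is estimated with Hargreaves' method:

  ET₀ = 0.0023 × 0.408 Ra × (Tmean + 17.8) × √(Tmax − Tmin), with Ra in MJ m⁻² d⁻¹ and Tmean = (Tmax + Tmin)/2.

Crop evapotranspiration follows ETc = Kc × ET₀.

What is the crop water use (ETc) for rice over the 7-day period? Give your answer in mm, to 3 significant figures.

24.4 mm

Tmean = (24.0 + 17.8)/2 = 20.90 °C
0.408 Ra = 0.408 × 34.1 = 13.9128 mm/d equivalent
ET₀ = 0.0023 × 13.9128 × (20.90 + 17.8) × √6.2 = 0.0023 × 13.9128 × 38.70 × 2.4900 = 3.0836 mm/d
ETc = Kc × ET₀ = 1.13 × 3.0836 = 3.4845 mm/d
Over 7 days: 3.4845 × 7 = 24.392 mm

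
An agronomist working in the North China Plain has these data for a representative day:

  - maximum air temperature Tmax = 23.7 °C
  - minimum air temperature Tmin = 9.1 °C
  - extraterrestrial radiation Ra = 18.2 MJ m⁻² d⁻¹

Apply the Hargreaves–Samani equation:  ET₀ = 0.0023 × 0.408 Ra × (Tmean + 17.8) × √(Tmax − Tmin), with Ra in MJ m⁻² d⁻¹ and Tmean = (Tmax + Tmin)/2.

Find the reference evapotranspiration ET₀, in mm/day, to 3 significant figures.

2.23 mm/day

Tmean = (23.7 + 9.1)/2 = 16.40 °C
0.408 Ra = 0.408 × 18.2 = 7.4256 mm/d equivalent
ET₀ = 0.0023 × 7.4256 × (16.40 + 17.8) × √14.6 = 0.0023 × 7.4256 × 34.20 × 3.8210 = 2.2318 mm/d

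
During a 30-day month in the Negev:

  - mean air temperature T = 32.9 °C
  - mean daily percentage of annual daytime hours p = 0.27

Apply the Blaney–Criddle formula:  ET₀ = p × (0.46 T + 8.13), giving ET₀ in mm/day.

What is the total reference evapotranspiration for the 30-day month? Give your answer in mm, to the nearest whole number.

ET₀ = 0.27 × (0.46 × 32.9 + 8.13) = 0.27 × 23.264 = 6.2813 mm/d
Monthly total = 6.2813 × 30 = 188.439 mm

188 mm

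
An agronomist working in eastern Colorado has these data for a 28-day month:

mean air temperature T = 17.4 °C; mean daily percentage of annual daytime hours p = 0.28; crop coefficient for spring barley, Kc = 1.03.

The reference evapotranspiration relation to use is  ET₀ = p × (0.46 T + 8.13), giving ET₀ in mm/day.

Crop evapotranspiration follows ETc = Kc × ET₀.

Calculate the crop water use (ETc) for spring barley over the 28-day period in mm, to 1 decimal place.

130.3 mm

ET₀ = 0.28 × (0.46 × 17.4 + 8.13) = 0.28 × 16.134 = 4.5175 mm/d
ETc = Kc × ET₀ = 1.03 × 4.5175 = 4.6530 mm/d
Over 28 days: 4.6530 × 28 = 130.284 mm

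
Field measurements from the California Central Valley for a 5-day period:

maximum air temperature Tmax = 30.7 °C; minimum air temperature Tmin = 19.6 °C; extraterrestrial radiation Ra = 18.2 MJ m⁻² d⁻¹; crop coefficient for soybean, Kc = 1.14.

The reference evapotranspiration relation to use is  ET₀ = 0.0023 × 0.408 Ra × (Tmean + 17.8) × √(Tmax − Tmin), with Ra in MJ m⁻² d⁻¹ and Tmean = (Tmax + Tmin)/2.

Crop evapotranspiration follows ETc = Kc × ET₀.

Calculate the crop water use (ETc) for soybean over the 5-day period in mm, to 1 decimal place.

13.9 mm

Tmean = (30.7 + 19.6)/2 = 25.15 °C
0.408 Ra = 0.408 × 18.2 = 7.4256 mm/d equivalent
ET₀ = 0.0023 × 7.4256 × (25.15 + 17.8) × √11.1 = 0.0023 × 7.4256 × 42.95 × 3.3317 = 2.4439 mm/d
ETc = Kc × ET₀ = 1.14 × 2.4439 = 2.7860 mm/d
Over 5 days: 2.7860 × 5 = 13.930 mm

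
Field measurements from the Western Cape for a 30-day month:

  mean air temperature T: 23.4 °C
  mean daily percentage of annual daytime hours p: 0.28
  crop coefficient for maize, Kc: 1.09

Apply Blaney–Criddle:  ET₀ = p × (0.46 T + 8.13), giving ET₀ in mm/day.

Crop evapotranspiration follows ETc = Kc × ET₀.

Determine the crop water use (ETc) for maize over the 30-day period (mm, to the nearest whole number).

ET₀ = 0.28 × (0.46 × 23.4 + 8.13) = 0.28 × 18.894 = 5.2903 mm/d
ETc = Kc × ET₀ = 1.09 × 5.2903 = 5.7664 mm/d
Over 30 days: 5.7664 × 30 = 172.992 mm

173 mm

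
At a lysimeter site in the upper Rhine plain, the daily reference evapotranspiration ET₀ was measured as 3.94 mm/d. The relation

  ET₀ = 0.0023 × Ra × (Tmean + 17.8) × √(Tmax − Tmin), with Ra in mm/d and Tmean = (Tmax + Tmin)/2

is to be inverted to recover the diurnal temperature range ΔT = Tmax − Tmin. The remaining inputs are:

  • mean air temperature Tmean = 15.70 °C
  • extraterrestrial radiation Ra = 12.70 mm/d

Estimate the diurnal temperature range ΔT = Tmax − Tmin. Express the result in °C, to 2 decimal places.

√ΔT = ET₀ / [0.0023 × Ra × (Tmean+17.8)] = 3.94 / (0.0023 × 12.70 × 33.50) = 4.0264
ΔT = 4.0264² = 16.212 °C

16.21 °C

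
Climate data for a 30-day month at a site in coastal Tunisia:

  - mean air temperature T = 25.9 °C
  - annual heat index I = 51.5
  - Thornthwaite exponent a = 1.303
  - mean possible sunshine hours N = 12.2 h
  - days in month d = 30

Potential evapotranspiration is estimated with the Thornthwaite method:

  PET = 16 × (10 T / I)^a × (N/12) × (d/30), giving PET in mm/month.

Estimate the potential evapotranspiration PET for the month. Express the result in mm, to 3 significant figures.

10T/I = 10 × 25.9 / 51.5 = 5.0291
(10T/I)^a = 5.0291^1.303 = 8.2043
Uncorrected PET = 16 × 8.2043 = 131.269 mm
Correction = (N/12)(d/30) = (12.2/12)(30/30) = 1.0167
PET = 131.269 × 1.0167 = 133.461 mm/month

133 mm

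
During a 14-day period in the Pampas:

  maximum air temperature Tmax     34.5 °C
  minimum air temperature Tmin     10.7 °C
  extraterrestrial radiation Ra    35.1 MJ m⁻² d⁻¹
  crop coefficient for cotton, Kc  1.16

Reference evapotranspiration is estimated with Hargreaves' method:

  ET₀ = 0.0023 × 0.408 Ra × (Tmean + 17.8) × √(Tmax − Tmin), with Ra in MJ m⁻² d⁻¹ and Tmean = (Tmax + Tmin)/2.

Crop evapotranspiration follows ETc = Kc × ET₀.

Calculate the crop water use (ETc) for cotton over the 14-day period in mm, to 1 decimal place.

105.4 mm

Tmean = (34.5 + 10.7)/2 = 22.60 °C
0.408 Ra = 0.408 × 35.1 = 14.3208 mm/d equivalent
ET₀ = 0.0023 × 14.3208 × (22.60 + 17.8) × √23.8 = 0.0023 × 14.3208 × 40.40 × 4.8785 = 6.4918 mm/d
ETc = Kc × ET₀ = 1.16 × 6.4918 = 7.5305 mm/d
Over 14 days: 7.5305 × 14 = 105.427 mm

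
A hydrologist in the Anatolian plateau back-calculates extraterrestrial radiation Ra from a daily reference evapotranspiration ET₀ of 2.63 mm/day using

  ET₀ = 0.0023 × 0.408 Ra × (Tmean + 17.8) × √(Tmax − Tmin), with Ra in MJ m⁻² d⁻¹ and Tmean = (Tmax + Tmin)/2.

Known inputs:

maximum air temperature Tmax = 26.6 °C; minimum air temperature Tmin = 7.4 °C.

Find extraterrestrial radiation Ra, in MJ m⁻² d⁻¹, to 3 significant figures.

18.4 MJ m⁻² d⁻¹

Tmean = (26.6+7.4)/2 = 17.00 °C; ΔT = 19.2
Ra = ET₀ / [0.0023 × 0.408 × (Tmean+17.8) × √ΔT]
   = 2.63 / (0.0023 × 0.408 × 34.80 × 4.3818) = 18.380 MJ m⁻² d⁻¹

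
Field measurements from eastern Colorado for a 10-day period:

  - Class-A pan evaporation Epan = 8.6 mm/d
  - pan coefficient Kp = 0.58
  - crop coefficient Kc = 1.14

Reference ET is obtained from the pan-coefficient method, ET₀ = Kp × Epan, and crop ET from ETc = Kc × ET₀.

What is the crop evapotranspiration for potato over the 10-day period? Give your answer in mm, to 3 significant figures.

ET₀ = 0.58 × 8.6 = 4.9880 mm/d
ETc = Kc × ET₀ = 1.14 × 4.9880 = 5.6863 mm/d
Over 10 days: 5.6863 × 10 = 56.863 mm

56.9 mm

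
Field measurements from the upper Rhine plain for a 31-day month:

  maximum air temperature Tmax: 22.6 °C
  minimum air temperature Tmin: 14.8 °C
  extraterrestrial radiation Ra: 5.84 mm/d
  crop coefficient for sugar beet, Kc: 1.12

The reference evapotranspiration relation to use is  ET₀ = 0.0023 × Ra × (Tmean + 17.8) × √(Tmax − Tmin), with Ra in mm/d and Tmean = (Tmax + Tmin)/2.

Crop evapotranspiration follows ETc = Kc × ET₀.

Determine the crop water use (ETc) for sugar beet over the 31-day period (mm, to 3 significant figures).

47.5 mm

Tmean = (22.6 + 14.8)/2 = 18.70 °C
ET₀ = 0.0023 × 5.84 × (18.70 + 17.8) × √7.8 = 0.0023 × 5.84 × 36.50 × 2.7928 = 1.3692 mm/d
ETc = Kc × ET₀ = 1.12 × 1.3692 = 1.5335 mm/d
Over 31 days: 1.5335 × 31 = 47.539 mm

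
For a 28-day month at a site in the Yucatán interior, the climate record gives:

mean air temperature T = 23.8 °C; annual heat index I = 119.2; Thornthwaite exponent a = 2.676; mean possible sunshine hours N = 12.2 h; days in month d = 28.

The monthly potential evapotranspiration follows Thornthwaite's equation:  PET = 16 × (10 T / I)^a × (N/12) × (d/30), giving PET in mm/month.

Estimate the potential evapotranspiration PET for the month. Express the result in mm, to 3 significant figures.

10T/I = 10 × 23.8 / 119.2 = 1.9966
(10T/I)^a = 1.9966^2.676 = 6.3618
Uncorrected PET = 16 × 6.3618 = 101.789 mm
Correction = (N/12)(d/30) = (12.2/12)(28/30) = 0.9489
PET = 101.789 × 0.9489 = 96.588 mm/month

96.6 mm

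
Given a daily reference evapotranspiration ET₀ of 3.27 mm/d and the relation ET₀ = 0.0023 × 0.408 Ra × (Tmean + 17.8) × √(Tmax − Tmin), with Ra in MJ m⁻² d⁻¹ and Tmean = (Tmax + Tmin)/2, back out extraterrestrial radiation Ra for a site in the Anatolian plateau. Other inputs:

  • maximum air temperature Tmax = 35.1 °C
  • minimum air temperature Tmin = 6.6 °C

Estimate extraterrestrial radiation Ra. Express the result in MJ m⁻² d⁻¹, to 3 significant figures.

Tmean = (35.1+6.6)/2 = 20.85 °C; ΔT = 28.5
Ra = ET₀ / [0.0023 × 0.408 × (Tmean+17.8) × √ΔT]
   = 3.27 / (0.0023 × 0.408 × 38.65 × 5.3385) = 16.888 MJ m⁻² d⁻¹

16.9 MJ m⁻² d⁻¹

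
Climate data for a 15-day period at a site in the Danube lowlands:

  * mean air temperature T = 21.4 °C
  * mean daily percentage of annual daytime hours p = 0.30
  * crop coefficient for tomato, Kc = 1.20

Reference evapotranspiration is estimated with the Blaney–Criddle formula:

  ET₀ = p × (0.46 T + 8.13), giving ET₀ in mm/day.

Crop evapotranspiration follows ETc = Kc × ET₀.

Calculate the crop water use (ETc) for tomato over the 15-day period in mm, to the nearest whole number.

ET₀ = 0.30 × (0.46 × 21.4 + 8.13) = 0.30 × 17.974 = 5.3922 mm/d
ETc = Kc × ET₀ = 1.20 × 5.3922 = 6.4706 mm/d
Over 15 days: 6.4706 × 15 = 97.059 mm

97 mm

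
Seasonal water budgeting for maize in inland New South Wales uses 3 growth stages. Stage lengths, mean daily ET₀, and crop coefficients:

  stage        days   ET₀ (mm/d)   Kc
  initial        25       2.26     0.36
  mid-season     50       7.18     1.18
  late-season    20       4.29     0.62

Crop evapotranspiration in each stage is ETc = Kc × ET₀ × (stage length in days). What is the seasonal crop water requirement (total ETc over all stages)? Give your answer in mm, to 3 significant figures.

initial: 0.36 × 2.26 × 25 = 20.34 mm
mid-season: 1.18 × 7.18 × 50 = 423.62 mm
late-season: 0.62 × 4.29 × 20 = 53.20 mm
Seasonal total = 497.16 mm

497 mm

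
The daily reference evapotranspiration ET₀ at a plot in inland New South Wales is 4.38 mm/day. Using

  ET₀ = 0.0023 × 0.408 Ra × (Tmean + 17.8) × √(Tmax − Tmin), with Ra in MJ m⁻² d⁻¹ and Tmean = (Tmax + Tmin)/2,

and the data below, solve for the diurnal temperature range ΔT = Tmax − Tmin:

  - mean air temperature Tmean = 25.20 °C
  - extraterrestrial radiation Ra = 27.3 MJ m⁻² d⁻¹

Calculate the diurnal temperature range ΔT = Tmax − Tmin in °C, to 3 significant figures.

15.8 °C

√ΔT = ET₀ / [0.0023 × 0.408 × Ra × (Tmean+17.8)] = 4.38 / (0.0023 × 11.1384 × 43.00) = 3.9761
ΔT = 3.9761² = 15.809 °C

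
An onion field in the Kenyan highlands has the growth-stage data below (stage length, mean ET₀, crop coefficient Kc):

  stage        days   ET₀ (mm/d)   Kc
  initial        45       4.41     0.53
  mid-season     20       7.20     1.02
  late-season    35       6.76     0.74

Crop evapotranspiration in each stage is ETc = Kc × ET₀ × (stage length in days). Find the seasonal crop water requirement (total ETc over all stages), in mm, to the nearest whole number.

427 mm

initial: 0.53 × 4.41 × 45 = 105.18 mm
mid-season: 1.02 × 7.20 × 20 = 146.88 mm
late-season: 0.74 × 6.76 × 35 = 175.08 mm
Seasonal total = 427.14 mm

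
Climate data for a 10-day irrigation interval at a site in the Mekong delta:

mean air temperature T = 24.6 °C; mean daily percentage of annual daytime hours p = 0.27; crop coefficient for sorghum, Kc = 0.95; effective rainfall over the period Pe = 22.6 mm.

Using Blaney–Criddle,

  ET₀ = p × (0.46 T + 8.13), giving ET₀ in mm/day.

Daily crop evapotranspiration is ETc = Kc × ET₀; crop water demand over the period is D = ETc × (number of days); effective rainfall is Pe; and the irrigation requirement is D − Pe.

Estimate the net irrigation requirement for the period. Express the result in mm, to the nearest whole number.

27 mm

ET₀ = 0.27 × (0.46 × 24.6 + 8.13) = 0.27 × 19.446 = 5.2504 mm/d
ETc = Kc × ET₀ = 0.95 × 5.2504 = 4.9879 mm/d
Crop demand D = ETc × 10 d = 4.9879 × 10 = 49.879 mm
D − Pe = 49.879 − 22.6 = 27.279 mm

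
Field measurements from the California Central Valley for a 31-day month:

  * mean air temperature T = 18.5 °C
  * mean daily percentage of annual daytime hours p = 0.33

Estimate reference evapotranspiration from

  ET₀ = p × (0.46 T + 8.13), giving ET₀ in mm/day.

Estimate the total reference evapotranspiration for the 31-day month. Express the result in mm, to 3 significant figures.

ET₀ = 0.33 × (0.46 × 18.5 + 8.13) = 0.33 × 16.640 = 5.4912 mm/d
Monthly total = 5.4912 × 31 = 170.227 mm

170 mm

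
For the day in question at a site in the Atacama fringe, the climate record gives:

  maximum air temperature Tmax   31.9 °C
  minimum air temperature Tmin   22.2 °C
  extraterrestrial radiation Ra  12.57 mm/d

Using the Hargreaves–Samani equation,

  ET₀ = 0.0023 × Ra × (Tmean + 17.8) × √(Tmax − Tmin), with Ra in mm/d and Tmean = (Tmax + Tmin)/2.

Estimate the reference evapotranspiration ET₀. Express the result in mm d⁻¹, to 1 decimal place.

4.0 mm d⁻¹

Tmean = (31.9 + 22.2)/2 = 27.05 °C
ET₀ = 0.0023 × 12.57 × (27.05 + 17.8) × √9.7 = 0.0023 × 12.57 × 44.85 × 3.1145 = 4.0384 mm/d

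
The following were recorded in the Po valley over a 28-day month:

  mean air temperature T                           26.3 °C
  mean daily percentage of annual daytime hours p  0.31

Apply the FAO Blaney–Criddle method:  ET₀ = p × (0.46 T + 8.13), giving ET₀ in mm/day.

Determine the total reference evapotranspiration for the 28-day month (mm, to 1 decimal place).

ET₀ = 0.31 × (0.46 × 26.3 + 8.13) = 0.31 × 20.228 = 6.2707 mm/d
Monthly total = 6.2707 × 28 = 175.580 mm

175.6 mm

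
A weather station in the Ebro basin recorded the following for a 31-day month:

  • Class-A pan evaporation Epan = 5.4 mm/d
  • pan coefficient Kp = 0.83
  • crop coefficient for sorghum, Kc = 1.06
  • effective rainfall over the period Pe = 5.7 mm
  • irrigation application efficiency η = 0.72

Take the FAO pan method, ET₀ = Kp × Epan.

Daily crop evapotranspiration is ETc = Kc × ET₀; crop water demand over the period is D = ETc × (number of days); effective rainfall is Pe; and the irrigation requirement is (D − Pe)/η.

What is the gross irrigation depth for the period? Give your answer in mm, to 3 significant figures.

ET₀ = 0.83 × 5.4 = 4.4820 mm/d
ETc = Kc × ET₀ = 1.06 × 4.4820 = 4.7509 mm/d
Crop demand D = ETc × 31 d = 4.7509 × 31 = 147.278 mm
D − Pe = 147.278 − 5.7 = 141.578 mm
Gross irrigation = 141.578 / 0.72 = 196.636 mm

197 mm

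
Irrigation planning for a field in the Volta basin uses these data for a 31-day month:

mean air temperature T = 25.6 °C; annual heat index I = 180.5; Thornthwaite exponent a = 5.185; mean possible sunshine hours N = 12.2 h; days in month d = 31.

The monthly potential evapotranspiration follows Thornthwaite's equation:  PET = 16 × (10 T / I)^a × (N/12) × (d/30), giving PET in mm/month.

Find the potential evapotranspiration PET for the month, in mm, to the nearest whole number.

103 mm

10T/I = 10 × 25.6 / 180.5 = 1.4183
(10T/I)^a = 1.4183^5.185 = 6.1223
Uncorrected PET = 16 × 6.1223 = 97.957 mm
Correction = (N/12)(d/30) = (12.2/12)(31/30) = 1.0506
PET = 97.957 × 1.0506 = 102.914 mm/month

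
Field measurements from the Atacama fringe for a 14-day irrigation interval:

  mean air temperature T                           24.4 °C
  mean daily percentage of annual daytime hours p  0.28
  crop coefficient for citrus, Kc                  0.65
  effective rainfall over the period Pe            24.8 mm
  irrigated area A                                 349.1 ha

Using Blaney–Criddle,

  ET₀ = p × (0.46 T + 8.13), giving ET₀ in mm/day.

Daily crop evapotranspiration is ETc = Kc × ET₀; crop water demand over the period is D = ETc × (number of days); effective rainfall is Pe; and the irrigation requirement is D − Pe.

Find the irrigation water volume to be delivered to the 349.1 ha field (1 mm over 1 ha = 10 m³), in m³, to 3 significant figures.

ET₀ = 0.28 × (0.46 × 24.4 + 8.13) = 0.28 × 19.354 = 5.4191 mm/d
ETc = Kc × ET₀ = 0.65 × 5.4191 = 3.5224 mm/d
Crop demand D = ETc × 14 d = 3.5224 × 14 = 49.314 mm
D − Pe = 49.314 − 24.8 = 24.514 mm
Volume = 24.514 mm × 349.1 ha × 10 = 85578.4 m³

85600 m³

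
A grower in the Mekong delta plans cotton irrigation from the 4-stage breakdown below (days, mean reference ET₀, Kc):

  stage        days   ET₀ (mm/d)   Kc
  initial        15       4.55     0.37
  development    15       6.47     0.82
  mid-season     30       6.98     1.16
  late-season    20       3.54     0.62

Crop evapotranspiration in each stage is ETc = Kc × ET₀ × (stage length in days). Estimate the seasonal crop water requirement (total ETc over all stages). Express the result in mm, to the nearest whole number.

initial: 0.37 × 4.55 × 15 = 25.25 mm
development: 0.82 × 6.47 × 15 = 79.58 mm
mid-season: 1.16 × 6.98 × 30 = 242.90 mm
late-season: 0.62 × 3.54 × 20 = 43.90 mm
Seasonal total = 391.63 mm

392 mm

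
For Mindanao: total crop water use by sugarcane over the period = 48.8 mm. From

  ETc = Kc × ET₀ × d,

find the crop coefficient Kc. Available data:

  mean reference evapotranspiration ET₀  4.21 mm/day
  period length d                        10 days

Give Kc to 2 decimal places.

ETc = Kc × ET₀ × d  ⇒  Kc = ETc / (ET₀ × d)
Kc = 48.8 / (4.21 × 10) = 48.8 / 42.10 = 1.1591

1.16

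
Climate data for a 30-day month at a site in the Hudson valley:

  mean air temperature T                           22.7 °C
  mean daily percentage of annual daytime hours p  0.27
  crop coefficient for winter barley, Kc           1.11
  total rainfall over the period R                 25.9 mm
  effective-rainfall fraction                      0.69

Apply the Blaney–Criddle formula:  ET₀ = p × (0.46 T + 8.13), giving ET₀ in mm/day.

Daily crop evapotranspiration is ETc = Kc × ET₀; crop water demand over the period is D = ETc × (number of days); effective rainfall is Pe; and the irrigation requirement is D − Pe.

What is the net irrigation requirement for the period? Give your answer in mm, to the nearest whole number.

ET₀ = 0.27 × (0.46 × 22.7 + 8.13) = 0.27 × 18.572 = 5.0144 mm/d
ETc = Kc × ET₀ = 1.11 × 5.0144 = 5.5660 mm/d
Crop demand D = ETc × 30 d = 5.5660 × 30 = 166.980 mm
Pe = 0.69 × 25.9 = 17.871 mm
D − Pe = 166.980 − 17.871 = 149.109 mm

149 mm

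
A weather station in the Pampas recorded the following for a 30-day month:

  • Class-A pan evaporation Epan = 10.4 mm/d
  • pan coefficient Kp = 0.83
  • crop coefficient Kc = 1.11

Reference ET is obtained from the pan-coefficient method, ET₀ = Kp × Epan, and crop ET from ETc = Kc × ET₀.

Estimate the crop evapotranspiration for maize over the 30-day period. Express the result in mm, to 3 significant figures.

287 mm

ET₀ = 0.83 × 10.4 = 8.6320 mm/d
ETc = Kc × ET₀ = 1.11 × 8.6320 = 9.5815 mm/d
Over 30 days: 9.5815 × 30 = 287.445 mm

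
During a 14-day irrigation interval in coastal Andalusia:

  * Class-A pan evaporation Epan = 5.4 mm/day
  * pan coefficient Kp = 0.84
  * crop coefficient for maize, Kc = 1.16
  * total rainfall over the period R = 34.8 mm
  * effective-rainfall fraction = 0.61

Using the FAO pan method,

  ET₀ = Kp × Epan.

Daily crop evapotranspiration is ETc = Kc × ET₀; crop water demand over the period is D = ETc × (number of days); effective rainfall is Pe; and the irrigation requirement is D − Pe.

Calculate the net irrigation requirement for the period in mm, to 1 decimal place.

ET₀ = 0.84 × 5.4 = 4.5360 mm/d
ETc = Kc × ET₀ = 1.16 × 4.5360 = 5.2618 mm/d
Crop demand D = ETc × 14 d = 5.2618 × 14 = 73.665 mm
Pe = 0.61 × 34.8 = 21.228 mm
D − Pe = 73.665 − 21.228 = 52.437 mm

52.4 mm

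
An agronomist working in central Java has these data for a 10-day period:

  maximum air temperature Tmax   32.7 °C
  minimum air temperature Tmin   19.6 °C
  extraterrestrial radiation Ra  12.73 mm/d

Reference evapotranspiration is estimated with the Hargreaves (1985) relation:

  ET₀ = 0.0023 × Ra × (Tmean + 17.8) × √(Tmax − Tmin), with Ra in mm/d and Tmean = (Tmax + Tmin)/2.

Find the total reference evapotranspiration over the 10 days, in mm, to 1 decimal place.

Tmean = (32.7 + 19.6)/2 = 26.15 °C
ET₀ = 0.0023 × 12.73 × (26.15 + 17.8) × √13.1 = 0.0023 × 12.73 × 43.95 × 3.6194 = 4.6575 mm/d
Over 10 days: 4.6575 × 10 = 46.575 mm

46.6 mm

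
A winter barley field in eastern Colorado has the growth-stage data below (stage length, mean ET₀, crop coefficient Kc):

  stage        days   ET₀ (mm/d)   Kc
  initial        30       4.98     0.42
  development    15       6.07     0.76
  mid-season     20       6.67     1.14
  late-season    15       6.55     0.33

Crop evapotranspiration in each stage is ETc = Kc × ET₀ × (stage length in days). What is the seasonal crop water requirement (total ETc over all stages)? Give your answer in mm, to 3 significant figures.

316 mm

initial: 0.42 × 4.98 × 30 = 62.75 mm
development: 0.76 × 6.07 × 15 = 69.20 mm
mid-season: 1.14 × 6.67 × 20 = 152.08 mm
late-season: 0.33 × 6.55 × 15 = 32.42 mm
Seasonal total = 316.45 mm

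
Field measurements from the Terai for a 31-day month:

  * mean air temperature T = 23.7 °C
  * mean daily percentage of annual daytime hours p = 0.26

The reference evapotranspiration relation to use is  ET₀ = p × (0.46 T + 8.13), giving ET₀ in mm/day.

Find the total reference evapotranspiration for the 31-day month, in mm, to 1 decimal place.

153.4 mm

ET₀ = 0.26 × (0.46 × 23.7 + 8.13) = 0.26 × 19.032 = 4.9483 mm/d
Monthly total = 4.9483 × 31 = 153.397 mm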